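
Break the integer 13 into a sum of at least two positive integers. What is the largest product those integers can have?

Fill f[k] for k=2..13: at each k try every first piece i and multiply by the better of (k−i) uncut or f[k−i].
Small cases: f[2]=1, f[3]=2, f[4]=4, f[5]=6, f[6]=9, f[7]=12, f[8]=18.
f[9] = max(1×18, 2×12, 3×9, …, 7×2, 8×1) = 27
f[10] = max(1×27, 2×18, 3×12, …, 8×2, 9×1) = 36
f[11] = max(1×36, 2×27, 3×18, …, 9×2, 10×1) = 54
f[12] = max(1×54, 2×36, 3×27, …, 10×2, 11×1) = 81
f[13] = max(1×81, 2×54, 3×36, …, 11×2, 12×1) = 108
One optimal split: 3 + 3 + 3 + 2 + 2; product 3×3×3×2×2 = 108.

108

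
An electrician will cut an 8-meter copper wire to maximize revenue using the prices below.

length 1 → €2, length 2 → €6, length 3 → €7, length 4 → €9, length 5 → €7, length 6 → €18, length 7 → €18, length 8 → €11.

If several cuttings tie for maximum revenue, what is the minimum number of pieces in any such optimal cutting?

2

Consider every possible first cut. r[k] is the best of p[i]+r[k−i] over all sellable i≤k.
r[1] = 2
r[2] = max(2+2, 6+0) = 6
r[3] = max(2+6, 6+2, 7+0) = 8
r[4] = max(2+8, 6+6, 7+2, 9+0) = 12
r[5] = max(2+12, 6+8, 7+6, 9+2, 7+0) = 14
r[6] = max(2+14, 6+12, 7+8, 9+6, 7+2, 18+0) = 18
r[7] = max(2+18, 6+14, 7+12, …, 18+2, 18+0) = 20
r[8] = max(2+20, 6+18, 7+14, …, 18+2, 11+0) = 24
Maximum revenue is €24.
Now minimize piece count subject to staying optimal: for each k, pieces[k] = 1 + min over i with p[i]+r[k−i]=r[k] of pieces[k−i].
pieces[5] = 3
pieces[6] = 1
pieces[7] = 2
pieces[8] = 2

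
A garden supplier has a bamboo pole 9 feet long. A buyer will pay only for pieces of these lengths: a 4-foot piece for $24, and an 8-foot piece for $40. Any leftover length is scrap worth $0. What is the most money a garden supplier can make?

48

Consider every possible first cut. r[k] is the best of p[i]+r[k−i] over all sellable i≤k.
r[1] = 0
r[2] = 0
r[3] = 0
r[4] = 24
r[5] = 24
r[6] = 24
r[7] = 24
r[8] = max(24+24, 40+0) = 48
r[9] = max(24+24, 40+0) = 48
One optimal cutting: pieces 4 + 4 with 1 foot of scrap → $48.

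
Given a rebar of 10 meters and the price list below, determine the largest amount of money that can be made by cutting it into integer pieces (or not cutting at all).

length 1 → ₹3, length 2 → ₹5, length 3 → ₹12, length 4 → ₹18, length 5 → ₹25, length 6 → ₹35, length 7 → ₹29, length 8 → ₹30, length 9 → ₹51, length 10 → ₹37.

Consider every possible first cut. best[k] is the best of p[i]+best[k−i] over all sellable i≤k.
best[1] = 3
best[2] = 6  (first piece 1, then best[1]=3)
best[3] = 12
best[4] = 18
best[5] = 25
best[6] = 35
best[7] = 38  (first piece 1, then best[6]=35)
best[8] = 41  (first piece 1, then best[7]=38)
best[9] = 51
best[10] = 54  (first piece 1, then best[9]=51)
One optimal cutting: 9 + 1 → ₹51 + ₹3 = ₹54.

54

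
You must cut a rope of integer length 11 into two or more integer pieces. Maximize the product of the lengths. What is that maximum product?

54

Fill m[k] for k=2..11: at each k try every first piece i and multiply by the better of (k−i) uncut or m[k−i].
m[2] = 1×max(1,0) = 1×1 = 1
m[3] = 1×max(2,1) = 1×2 = 2
m[4] = 2×max(2,1) = 2×2 = 4
m[5] = 2×max(3,2) = 2×3 = 6
m[6] = 3×max(3,2) = 3×3 = 9
m[7] = 2×max(5,6) = 2×6 = 12
m[8] = 2×max(6,9) = 2×9 = 18
m[9] = 3×max(6,9) = 3×9 = 27
m[10] = 2×max(8,18) = 2×18 = 36
m[11] = 2×max(9,27) = 2×27 = 54
One optimal split: 3 + 3 + 3 + 2; product 3×3×3×2 = 54.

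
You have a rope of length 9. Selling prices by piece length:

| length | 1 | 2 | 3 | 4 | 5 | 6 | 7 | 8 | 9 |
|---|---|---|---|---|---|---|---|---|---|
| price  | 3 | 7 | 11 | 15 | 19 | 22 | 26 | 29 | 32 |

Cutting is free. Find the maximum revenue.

34

Build R[k] bottom-up: R[k] = max over allowed piece i of (p[i] + R[k−i]).
R[1] = 3
R[2] = 7
R[3] = 11
R[4] = 15
R[5] = 19
R[6] = 22  (first piece 1, then R[5]=19)
R[7] = 26  (first piece 2, then R[5]=19)
R[8] = 30  (first piece 3, then R[5]=19)
R[9] = 34  (first piece 4, then R[5]=19)
One optimal cutting: 5 + 4 → $19 + $15 = $34.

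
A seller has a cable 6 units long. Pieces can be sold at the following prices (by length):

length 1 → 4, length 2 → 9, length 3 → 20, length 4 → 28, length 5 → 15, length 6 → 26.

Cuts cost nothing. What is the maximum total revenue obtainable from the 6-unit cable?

40

Let r[k] be the best obtainable value from length k. For each k, try every first piece i and keep the best of price[i] + r[k−i].
r[1] = 4
r[2] = 9
r[3] = 20
r[4] = 28
r[5] = 32  (first piece 1, then r[4]=28)
r[6] = 40  (first piece 3, then r[3]=20)
One optimal cutting: 3 + 3 → 20 + 20 = 40.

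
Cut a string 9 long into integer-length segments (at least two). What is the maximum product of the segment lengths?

Define P[k] = max over 1≤i<k of i · max(k−i, P[k−i]); the inner max lets the remainder stay uncut if that's better.
Small cases: P[2]=1, P[3]=2.
P[4] = max(1*3, 2*2, 3*1) = 4
P[5] = max(1*4, 2*3, 3*2, 4*1) = 6
P[6] = max(1*6, 2*4, 3*3, 4*2, 5*1) = 9
P[7] = max(1*9, 2*6, 3*4, 4*3, 5*2, 6*1) = 12
P[8] = max(1*12, 2*9, 3*6, …, 6*2, 7*1) = 18
P[9] = max(1*18, 2*12, 3*9, …, 7*2, 8*1) = 27
One optimal split: 3 + 3 + 3; product 3*3*3 = 27.

27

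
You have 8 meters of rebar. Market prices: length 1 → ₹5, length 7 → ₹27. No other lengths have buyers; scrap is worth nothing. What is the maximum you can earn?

40

Consider every possible first cut. best[k] is the best of p[i]+best[k−i] over all sellable i≤k.
best[1] = 5
best[2] = 10  (first piece 1, then best[1]=5)
best[3] = 15  (first piece 1, then best[2]=10)
best[4] = 20  (first piece 1, then best[3]=15)
best[5] = 25  (first piece 1, then best[4]=20)
best[6] = 30  (first piece 1, then best[5]=25)
best[7] = 35  (first piece 1, then best[6]=30)
best[8] = 40  (first piece 1, then best[7]=35)
One optimal cutting: 1 + 1 + 1 + 1 + 1 + 1 + 1 + 1 → ₹40.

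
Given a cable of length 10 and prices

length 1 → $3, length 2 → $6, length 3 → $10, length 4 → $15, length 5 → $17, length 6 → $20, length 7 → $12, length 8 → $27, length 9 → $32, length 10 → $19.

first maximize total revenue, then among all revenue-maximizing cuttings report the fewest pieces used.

Consider every possible first cut. r[k] is the best of p[i]+r[k−i] over all sellable i≤k.
r[1] = 3
r[2] = 6  (first piece 1, then r[1]=3)
r[3] = 10
r[4] = 15
r[5] = 18  (first piece 1, then r[4]=15)
r[6] = 21  (first piece 1, then r[5]=18)
r[7] = 25  (first piece 3, then r[4]=15)
r[8] = 30  (first piece 4, then r[4]=15)
r[9] = 33  (first piece 1, then r[8]=30)
r[10] = 36  (first piece 1, then r[9]=33)
Maximum revenue is $36.
Now minimize piece count subject to staying optimal: for each k, pieces[k] = 1 + min over i with p[i]+r[k−i]=r[k] of pieces[k−i].
pieces[7] = 2
pieces[8] = 2
pieces[9] = 3
pieces[10] = 3

3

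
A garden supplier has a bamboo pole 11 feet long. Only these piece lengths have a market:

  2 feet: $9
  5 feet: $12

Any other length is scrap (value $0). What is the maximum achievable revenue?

Let best[k] be the best obtainable value from length k. For each k, try every first piece i and keep the best of price[i] + best[k−i].
best[1] = 0
best[2] = 9
best[3] = 9
best[4] = 18  (first piece 2, then best[2]=9)
best[5] = 18
best[6] = 27  (first piece 2, then best[4]=18)
best[7] = 27
best[8] = 36  (first piece 2, then best[6]=27)
best[9] = 36
best[10] = 45  (first piece 2, then best[8]=36)
best[11] = 45
One optimal cutting: pieces 2 + 2 + 2 + 2 + 2 with 1 foot of scrap → $45.

45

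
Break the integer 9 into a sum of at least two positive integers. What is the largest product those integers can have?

27

Define prod[k] = max over 1≤i<k of i · max(k−i, prod[k−i]); the inner max lets the remainder stay uncut if that's better.
prod[2] = 1×max(1,0) = 1×1 = 1
prod[3] = 1×max(2,1) = 1×2 = 2
prod[4] = 2×max(2,1) = 2×2 = 4
prod[5] = 2×max(3,2) = 2×3 = 6
prod[6] = 3×max(3,2) = 3×3 = 9
prod[7] = 2×max(5,6) = 2×6 = 12
prod[8] = 2×max(6,9) = 2×9 = 18
prod[9] = 3×max(6,9) = 3×9 = 27
One optimal split: 3 + 3 + 3; product 3×3×3 = 27.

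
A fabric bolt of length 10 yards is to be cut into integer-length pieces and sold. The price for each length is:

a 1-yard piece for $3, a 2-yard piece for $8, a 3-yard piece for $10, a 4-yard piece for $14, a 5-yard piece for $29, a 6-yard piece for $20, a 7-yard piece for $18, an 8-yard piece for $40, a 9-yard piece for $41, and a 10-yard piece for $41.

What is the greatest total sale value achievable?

58

Build best[k] bottom-up: best[k] = max over allowed piece i of (p[i] + best[k−i]).
best[1] = 3
best[2] = 8
best[3] = 11  (first piece 1, then best[2]=8)
best[4] = 16  (first piece 2, then best[2]=8)
best[5] = 29
best[6] = 32  (first piece 1, then best[5]=29)
best[7] = 37  (first piece 2, then best[5]=29)
best[8] = 40  (first piece 1, then best[7]=37)
best[9] = 45  (first piece 2, then best[7]=37)
best[10] = 58  (first piece 5, then best[5]=29)
One optimal cutting: 5 + 5 → $29 + $29 = $58.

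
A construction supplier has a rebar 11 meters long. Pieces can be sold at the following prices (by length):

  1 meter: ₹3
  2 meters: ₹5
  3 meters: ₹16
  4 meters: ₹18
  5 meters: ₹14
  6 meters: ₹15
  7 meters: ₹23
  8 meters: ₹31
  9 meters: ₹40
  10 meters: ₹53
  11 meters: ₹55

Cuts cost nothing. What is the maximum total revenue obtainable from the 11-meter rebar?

56

Let R[k] be the best obtainable value from length k. For each k, try every first piece i and keep the best of price[i] + R[k−i].
R[1] = 3
R[2] = max(3+3, 5+0) = 6
R[3] = max(3+6, 5+3, 16+0) = 16
R[4] = max(3+16, 5+6, 16+3, 18+0) = 19
R[5] = max(3+19, 5+16, 16+6, 18+3, 14+0) = 22
R[6] = max(3+22, 5+19, 16+16, 18+6, 14+3, 15+0) = 32
R[7] = max(3+32, 5+22, 16+19, …, 15+3, 23+0) = 35
R[8] = max(3+35, 5+32, 16+22, …, 23+3, 31+0) = 38
R[9] = max(3+38, 5+35, 16+32, …, 31+3, 40+0) = 48
R[10] = max(3+48, 5+38, 16+35, …, 40+3, 53+0) = 53
R[11] = max(3+53, 5+48, 16+38, …, 53+3, 55+0) = 56
One optimal cutting: 10 + 1 → ₹53 + ₹3 = ₹56.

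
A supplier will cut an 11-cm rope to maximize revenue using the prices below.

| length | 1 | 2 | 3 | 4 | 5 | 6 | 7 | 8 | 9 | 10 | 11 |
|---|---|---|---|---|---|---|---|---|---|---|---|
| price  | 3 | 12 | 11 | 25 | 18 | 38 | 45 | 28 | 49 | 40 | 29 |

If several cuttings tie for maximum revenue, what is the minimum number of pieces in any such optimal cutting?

2

Let r[k] be the best obtainable value from length k. For each k, try every first piece i and keep the best of price[i] + r[k−i].
r[1] = 3
r[2] = 12
r[3] = 15  (first piece 1, then r[2]=12)
r[4] = 25
r[5] = 28  (first piece 1, then r[4]=25)
r[6] = 38
r[7] = 45
r[8] = 50  (first piece 2, then r[6]=38)
r[9] = 57  (first piece 2, then r[7]=45)
r[10] = 63  (first piece 4, then r[6]=38)
r[11] = 70  (first piece 4, then r[7]=45)
Maximum revenue is 70.
Now minimize piece count subject to staying optimal: for each k, pieces[k] = 1 + min over i with p[i]+r[k−i]=r[k] of pieces[k−i].
pieces[8] = 2
pieces[9] = 2
pieces[10] = 2
pieces[11] = 2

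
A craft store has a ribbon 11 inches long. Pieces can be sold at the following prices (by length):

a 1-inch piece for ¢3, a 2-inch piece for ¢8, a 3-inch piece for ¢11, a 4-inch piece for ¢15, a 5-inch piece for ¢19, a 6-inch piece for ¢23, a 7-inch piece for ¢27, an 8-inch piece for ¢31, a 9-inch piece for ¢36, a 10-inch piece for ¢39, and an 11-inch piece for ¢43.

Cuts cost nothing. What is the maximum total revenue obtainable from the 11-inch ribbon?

Let best[k] be the best obtainable value from length k. For each k, try every first piece i and keep the best of price[i] + best[k−i].
best[1] = 3
best[2] = max(3+3, 8+0) = 8
best[3] = max(3+8, 8+3, 11+0) = 11
best[4] = max(3+11, 8+8, 11+3, 15+0) = 16
best[5] = max(3+16, 8+11, 11+8, 15+3, 19+0) = 19
best[6] = max(3+19, 8+16, 11+11, 15+8, 19+3, 23+0) = 24
best[7] = max(3+24, 8+19, 11+16, …, 23+3, 27+0) = 27
best[8] = max(3+27, 8+24, 11+19, …, 27+3, 31+0) = 32
best[9] = max(3+32, 8+27, 11+24, …, 31+3, 36+0) = 36
best[10] = max(3+36, 8+32, 11+27, …, 36+3, 39+0) = 40
best[11] = max(3+40, 8+36, 11+32, …, 39+3, 43+0) = 44
One optimal cutting: 9 + 2 → ¢36 + ¢8 = ¢44.

44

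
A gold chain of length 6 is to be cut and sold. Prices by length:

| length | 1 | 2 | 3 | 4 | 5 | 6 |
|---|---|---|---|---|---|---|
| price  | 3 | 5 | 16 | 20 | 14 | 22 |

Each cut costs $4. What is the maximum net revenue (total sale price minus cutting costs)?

28

Let v[k] be the best obtainable value from length k. For each k, try every first piece i and keep the best of price[i] + v[k−i] minus the 4 cut fee when i<k.
v[1] = 3
v[2] = 5
v[3] = 16
v[4] = 20
v[5] = 19  (first piece 1, then v[4]=20)
v[6] = 28  (first piece 3, then v[3]=16)
One optimal plan: pieces 3 + 3 (1 cut) → $32 − $4 = $28.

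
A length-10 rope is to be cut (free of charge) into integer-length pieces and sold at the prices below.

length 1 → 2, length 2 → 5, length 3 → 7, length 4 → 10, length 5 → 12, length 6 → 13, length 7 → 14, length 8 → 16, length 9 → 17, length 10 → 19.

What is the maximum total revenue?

25

Let r[k] be the best obtainable value from length k. For each k, try every first piece i and keep the best of price[i] + r[k−i].
r[1] = 2
r[2] = max(2+2, 5+0) = 5
r[3] = max(2+5, 5+2, 7+0) = 7
r[4] = max(2+7, 5+5, 7+2, 10+0) = 10
r[5] = max(2+10, 5+7, 7+5, 10+2, 12+0) = 12
r[6] = max(2+12, 5+10, 7+7, 10+5, 12+2, 13+0) = 15
r[7] = max(2+15, 5+12, 7+10, …, 13+2, 14+0) = 17
r[8] = max(2+17, 5+15, 7+12, …, 14+2, 16+0) = 20
r[9] = max(2+20, 5+17, 7+15, …, 16+2, 17+0) = 22
r[10] = max(2+22, 5+20, 7+17, …, 17+2, 19+0) = 25
One optimal cutting: 2 + 2 + 2 + 2 + 2 → 5 + 5 + 5 + 5 + 5 = 25.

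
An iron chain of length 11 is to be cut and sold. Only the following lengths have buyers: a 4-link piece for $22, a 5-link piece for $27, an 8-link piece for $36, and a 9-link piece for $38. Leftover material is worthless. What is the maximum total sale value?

54

Let r[k] be the best obtainable value from length k. For each k, try every first piece i and keep the best of price[i] + r[k−i].
r[1] = 0
r[2] = 0
r[3] = 0
r[4] = 22
r[5] = 27
r[6] = 27
r[7] = 27
r[8] = 44  (first piece 4, then r[4]=22)
r[9] = 49  (first piece 4, then r[5]=27)
r[10] = 54  (first piece 5, then r[5]=27)
r[11] = 54
One optimal cutting: pieces 5 + 5 with 1 link of scrap → $54.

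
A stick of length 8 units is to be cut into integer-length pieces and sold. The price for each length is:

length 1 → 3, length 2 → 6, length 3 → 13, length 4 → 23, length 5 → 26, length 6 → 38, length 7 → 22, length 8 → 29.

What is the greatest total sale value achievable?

Build R[k] bottom-up: R[k] = max over allowed piece i of (p[i] + R[k−i]).
R[1] = 3
R[2] = max(3+3, 6+0) = 6
R[3] = max(3+6, 6+3, 13+0) = 13
R[4] = max(3+13, 6+6, 13+3, 23+0) = 23
R[5] = max(3+23, 6+13, 13+6, 23+3, 26+0) = 26
R[6] = max(3+26, 6+23, 13+13, 23+6, 26+3, 38+0) = 38
R[7] = max(3+38, 6+26, 13+23, …, 38+3, 22+0) = 41
R[8] = max(3+41, 6+38, 13+26, …, 22+3, 29+0) = 46
One optimal cutting: 4 + 4 → 23 + 23 = 46.

46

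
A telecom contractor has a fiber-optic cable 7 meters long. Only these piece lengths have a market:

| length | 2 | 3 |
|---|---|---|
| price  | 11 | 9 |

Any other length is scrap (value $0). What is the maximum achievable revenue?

33

Let f[k] be the best obtainable value from length k. For each k, try every first piece i and keep the best of price[i] + f[k−i].
f[1] = 0
f[2] = 11
f[3] = max(11+0, 9+0) = 11
f[4] = max(11+11, 9+0) = 22
f[5] = max(11+11, 9+11) = 22
f[6] = max(11+22, 9+11) = 33
f[7] = max(11+22, 9+22) = 33
One optimal cutting: pieces 2 + 2 + 2 with 1 meter of scrap → $33.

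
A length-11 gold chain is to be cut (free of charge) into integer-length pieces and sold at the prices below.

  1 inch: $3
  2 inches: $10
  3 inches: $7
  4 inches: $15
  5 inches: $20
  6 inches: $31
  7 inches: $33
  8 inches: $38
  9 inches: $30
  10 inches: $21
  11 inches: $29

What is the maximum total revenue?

54

Consider every possible first cut. r[k] is the best of p[i]+r[k−i] over all sellable i≤k.
r[1] = 3
r[2] = max(3+3, 10+0) = 10
r[3] = max(3+10, 10+3, 7+0) = 13
r[4] = max(3+13, 10+10, 7+3, 15+0) = 20
r[5] = max(3+20, 10+13, 7+10, 15+3, 20+0) = 23
r[6] = max(3+23, 10+20, 7+13, 15+10, 20+3, 31+0) = 31
r[7] = max(3+31, 10+23, 7+20, …, 31+3, 33+0) = 34
r[8] = max(3+34, 10+31, 7+23, …, 33+3, 38+0) = 41
r[9] = max(3+41, 10+34, 7+31, …, 38+3, 30+0) = 44
r[10] = max(3+44, 10+41, 7+34, …, 30+3, 21+0) = 51
r[11] = max(3+51, 10+44, 7+41, …, 21+3, 29+0) = 54
One optimal cutting: 6 + 2 + 2 + 1 → $31 + $10 + $10 + $3 = $54.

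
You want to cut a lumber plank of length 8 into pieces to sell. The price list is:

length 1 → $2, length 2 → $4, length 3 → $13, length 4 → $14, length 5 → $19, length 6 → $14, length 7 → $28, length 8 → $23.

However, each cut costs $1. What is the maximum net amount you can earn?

31

Build net[k] bottom-up: net[k] = max over allowed piece i of (p[i] + net[k−i]) − 1 per cut.
net[1] = 2
net[2] = 4
net[3] = 13
net[4] = 14  (first piece 1, then net[3]=13)
net[5] = 19
net[6] = 25  (first piece 3, then net[3]=13)
net[7] = 28
net[8] = 31  (first piece 3, then net[5]=19)
One optimal plan: pieces 5 + 3 (1 cut) → $32 − $1 = $31.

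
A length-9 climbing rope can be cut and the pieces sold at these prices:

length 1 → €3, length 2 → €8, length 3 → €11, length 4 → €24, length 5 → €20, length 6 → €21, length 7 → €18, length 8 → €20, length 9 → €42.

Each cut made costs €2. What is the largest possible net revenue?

47

Build net[k] bottom-up: net[k] = max over allowed piece i of (p[i] + net[k−i]) − 2 per cut.
net[1] = 3
net[2] = max(3+3-2, 8+0) = 8
net[3] = max(3+8-2, 8+3-2, 11+0) = 11
net[4] = max(3+11-2, 8+8-2, 11+3-2, 24+0) = 24
net[5] = max(3+24-2, 8+11-2, 11+8-2, 24+3-2, 20+0) = 25
net[6] = max(3+25-2, 8+24-2, 11+11-2, 24+8-2, 20+3-2, 21+0) = 30
net[7] = max(3+30-2, 8+25-2, 11+24-2, …, 21+3-2, 18+0) = 33
net[8] = max(3+33-2, 8+30-2, 11+25-2, …, 18+3-2, 20+0) = 46
net[9] = max(3+46-2, 8+33-2, 11+30-2, …, 20+3-2, 42+0) = 47
One optimal plan: pieces 4 + 4 + 1 (2 cuts) → €51 − €4 = €47.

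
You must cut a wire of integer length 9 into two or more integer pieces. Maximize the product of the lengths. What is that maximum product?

Fill g[k] for k=2..9: at each k try every first piece i and multiply by the better of (k−i) uncut or g[k−i].
g[2] = 1×max(1,0) = 1×1 = 1
g[3] = 1×max(2,1) = 1×2 = 2
g[4] = 2×max(2,1) = 2×2 = 4
g[5] = 2×max(3,2) = 2×3 = 6
g[6] = 3×max(3,2) = 3×3 = 9
g[7] = 2×max(5,6) = 2×6 = 12
g[8] = 2×max(6,9) = 2×9 = 18
g[9] = 3×max(6,9) = 3×9 = 27
One optimal split: 3 + 3 + 3; product 3×3×3 = 27.

27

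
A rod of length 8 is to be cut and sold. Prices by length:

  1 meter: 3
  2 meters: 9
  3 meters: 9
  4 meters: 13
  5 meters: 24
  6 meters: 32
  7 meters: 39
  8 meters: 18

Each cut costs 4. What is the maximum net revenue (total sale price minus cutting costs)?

Build r[k] bottom-up: r[k] = max over allowed piece i of (p[i] + r[k−i]) − 4 per cut.
r[1] = 3
r[2] = max(3+3-4, 9+0) = 9
r[3] = max(3+9-4, 9+3-4, 9+0) = 9
r[4] = max(3+9-4, 9+9-4, 9+3-4, 13+0) = 14
r[5] = max(3+14-4, 9+9-4, 9+9-4, 13+3-4, 24+0) = 24
r[6] = max(3+24-4, 9+14-4, 9+9-4, 13+9-4, 24+3-4, 32+0) = 32
r[7] = max(3+32-4, 9+24-4, 9+14-4, …, 32+3-4, 39+0) = 39
r[8] = max(3+39-4, 9+32-4, 9+24-4, …, 39+3-4, 18+0) = 38
One optimal plan: pieces 7 + 1 (1 cut) → 42 − 4 = 38.

38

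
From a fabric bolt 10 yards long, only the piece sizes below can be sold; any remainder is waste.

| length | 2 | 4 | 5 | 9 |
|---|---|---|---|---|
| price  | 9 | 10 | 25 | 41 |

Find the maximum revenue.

50

Let f[k] be the best obtainable value from length k. For each k, try every first piece i and keep the best of price[i] + f[k−i].
f[1] = 0
f[2] = 9
f[3] = 9
f[4] = 18  (first piece 2, then f[2]=9)
f[5] = 25
f[6] = 27  (first piece 2, then f[4]=18)
f[7] = 34  (first piece 2, then f[5]=25)
f[8] = 36  (first piece 2, then f[6]=27)
f[9] = 43  (first piece 2, then f[7]=34)
f[10] = 50  (first piece 5, then f[5]=25)
One optimal cutting: 5 + 5 → $50.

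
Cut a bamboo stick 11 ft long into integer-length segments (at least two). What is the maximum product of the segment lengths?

54

Define f[k] = max over 1≤i<k of i · max(k−i, f[k−i]); the inner max lets the remainder stay uncut if that's better.
f[2] = 1·max(1,0) = 1·1 = 1
f[3] = 1·max(2,1) = 1·2 = 2
f[4] = 2·max(2,1) = 2·2 = 4
f[5] = 2·max(3,2) = 2·3 = 6
f[6] = 3·max(3,2) = 3·3 = 9
f[7] = 2·max(5,6) = 2·6 = 12
f[8] = 2·max(6,9) = 2·9 = 18
f[9] = 3·max(6,9) = 3·9 = 27
f[10] = 2·max(8,18) = 2·18 = 36
f[11] = 2·max(9,27) = 2·27 = 54
One optimal split: 3 + 3 + 3 + 2; product 3·3·3·2 = 54.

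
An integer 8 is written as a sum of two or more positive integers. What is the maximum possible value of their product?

18

Let g[k] be the best product for length k (with at least one cut). For each first piece i, the rest contributes max(k−i, g[k−i]).
g[2] = 1*max(1,0) = 1*1 = 1
g[3] = 1*max(2,1) = 1*2 = 2
g[4] = 2*max(2,1) = 2*2 = 4
g[5] = 2*max(3,2) = 2*3 = 6
g[6] = 3*max(3,2) = 3*3 = 9
g[7] = 2*max(5,6) = 2*6 = 12
g[8] = 2*max(6,9) = 2*9 = 18
One optimal split: 3 + 3 + 2; product 3*3*2 = 18.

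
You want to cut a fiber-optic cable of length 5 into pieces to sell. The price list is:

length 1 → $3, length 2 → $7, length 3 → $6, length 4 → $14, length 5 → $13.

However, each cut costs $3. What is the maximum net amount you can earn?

14

Let net[k] be the best obtainable value from length k. For each k, try every first piece i and keep the best of price[i] + net[k−i] minus the 3 cut fee when i<k.
net[1] = 3
net[2] = 7
net[3] = 7  (first piece 1, then net[2]=7)
net[4] = 14
net[5] = 14  (first piece 1, then net[4]=14)
One optimal plan: pieces 4 + 1 (1 cut) → $17 − $3 = $14.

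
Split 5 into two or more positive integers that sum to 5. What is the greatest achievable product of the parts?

6

Fill prod[k] for k=2..5: at each k try every first piece i and multiply by the better of (k−i) uncut or prod[k−i].
prod[2] = 1×max(1,0) = 1×1 = 1
prod[3] = max(1×2, 2×1) = 2
prod[4] = max(1×3, 2×2, 3×1) = 4
prod[5] = max(1×4, 2×3, 3×2, 4×1) = 6
One optimal split: 3 + 2; product 3×2 = 6.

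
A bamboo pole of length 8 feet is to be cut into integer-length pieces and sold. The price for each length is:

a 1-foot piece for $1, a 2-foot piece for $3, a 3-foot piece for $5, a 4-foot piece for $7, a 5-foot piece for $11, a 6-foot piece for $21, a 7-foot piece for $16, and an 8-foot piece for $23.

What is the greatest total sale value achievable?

Build best[k] bottom-up: best[k] = max over allowed piece i of (p[i] + best[k−i]).
best[1] = 1
best[2] = 3
best[3] = 5
best[4] = 7
best[5] = 11
best[6] = 21
best[7] = 22  (first piece 1, then best[6]=21)
best[8] = 24  (first piece 2, then best[6]=21)
One optimal cutting: 6 + 2 → $21 + $3 = $24.

24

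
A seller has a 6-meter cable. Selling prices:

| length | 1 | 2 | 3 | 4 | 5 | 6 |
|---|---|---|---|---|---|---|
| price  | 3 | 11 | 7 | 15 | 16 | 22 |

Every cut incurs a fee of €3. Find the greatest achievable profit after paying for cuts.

27

Let net[k] be the best obtainable value from length k. For each k, try every first piece i and keep the best of price[i] + net[k−i] minus the 3 cut fee when i<k.
net[1] = 3
net[2] = 11
net[3] = 11  (first piece 1, then net[2]=11)
net[4] = 19  (first piece 2, then net[2]=11)
net[5] = 19  (first piece 1, then net[4]=19)
net[6] = 27  (first piece 2, then net[4]=19)
One optimal plan: pieces 2 + 2 + 2 (2 cuts) → €33 − €6 = €27.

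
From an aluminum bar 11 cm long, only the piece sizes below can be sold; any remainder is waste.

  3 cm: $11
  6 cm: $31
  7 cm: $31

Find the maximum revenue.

Let f[k] be the best obtainable value from length k. For each k, try every first piece i and keep the best of price[i] + f[k−i].
f[1] = 0
f[2] = 0
f[3] = 11
f[4] = 11
f[5] = 11
f[6] = 31
f[7] = 31
f[8] = 31
f[9] = 42  (first piece 3, then f[6]=31)
f[10] = 42
f[11] = 42
One optimal cutting: pieces 6 + 3 with 2 cm of scrap → $42.

42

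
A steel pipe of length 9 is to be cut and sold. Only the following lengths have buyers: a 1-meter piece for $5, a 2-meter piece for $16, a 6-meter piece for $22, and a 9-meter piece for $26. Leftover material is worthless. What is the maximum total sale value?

Let best[k] be the best obtainable value from length k. For each k, try every first piece i and keep the best of price[i] + best[k−i].
best[1] = 5
best[2] = max(5+5, 16+0) = 16
best[3] = max(5+16, 16+5) = 21
best[4] = max(5+21, 16+16) = 32
best[5] = max(5+32, 16+21) = 37
best[6] = max(5+37, 16+32, 22+0) = 48
best[7] = max(5+48, 16+37, 22+5) = 53
best[8] = max(5+53, 16+48, 22+16) = 64
best[9] = max(5+64, 16+53, 22+21, 26+0) = 69
One optimal cutting: 2 + 2 + 2 + 2 + 1 → $69.

69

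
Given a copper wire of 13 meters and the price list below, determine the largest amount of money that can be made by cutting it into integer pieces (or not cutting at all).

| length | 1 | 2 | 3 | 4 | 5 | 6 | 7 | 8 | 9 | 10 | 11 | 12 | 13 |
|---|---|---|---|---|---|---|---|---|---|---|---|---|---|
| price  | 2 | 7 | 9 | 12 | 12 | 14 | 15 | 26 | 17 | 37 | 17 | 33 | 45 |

46

Build v[k] bottom-up: v[k] = max over allowed piece i of (p[i] + v[k−i]).
v[1] = 2
v[2] = max(2+2, 7+0) = 7
v[3] = max(2+7, 7+2, 9+0) = 9
v[4] = max(2+9, 7+7, 9+2, 12+0) = 14
v[5] = max(2+14, 7+9, 9+7, 12+2, 12+0) = 16
v[6] = max(2+16, 7+14, 9+9, 12+7, 12+2, 14+0) = 21
v[7] = max(2+21, 7+16, 9+14, …, 14+2, 15+0) = 23
v[8] = max(2+23, 7+21, 9+16, …, 15+2, 26+0) = 28
v[9] = max(2+28, 7+23, 9+21, …, 26+2, 17+0) = 30
v[10] = max(2+30, 7+28, 9+23, …, 17+2, 37+0) = 37
v[11] = max(2+37, 7+30, 9+28, …, 37+2, 17+0) = 39
v[12] = max(2+39, 7+37, 9+30, …, 17+2, 33+0) = 44
v[13] = max(2+44, 7+39, 9+37, …, 33+2, 45+0) = 46
One optimal cutting: 10 + 2 + 1 → €37 + €7 + €2 = €46.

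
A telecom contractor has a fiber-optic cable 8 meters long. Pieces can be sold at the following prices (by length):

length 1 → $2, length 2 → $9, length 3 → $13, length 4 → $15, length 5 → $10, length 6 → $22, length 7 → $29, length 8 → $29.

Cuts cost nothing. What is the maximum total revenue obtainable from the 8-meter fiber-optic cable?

36

Build v[k] bottom-up: v[k] = max over allowed piece i of (p[i] + v[k−i]).
v[1] = 2
v[2] = max(2+2, 9+0) = 9
v[3] = max(2+9, 9+2, 13+0) = 13
v[4] = max(2+13, 9+9, 13+2, 15+0) = 18
v[5] = max(2+18, 9+13, 13+9, 15+2, 10+0) = 22
v[6] = max(2+22, 9+18, 13+13, 15+9, 10+2, 22+0) = 27
v[7] = max(2+27, 9+22, 13+18, …, 22+2, 29+0) = 31
v[8] = max(2+31, 9+27, 13+22, …, 29+2, 29+0) = 36
One optimal cutting: 2 + 2 + 2 + 2 → $9 + $9 + $9 + $9 = $36.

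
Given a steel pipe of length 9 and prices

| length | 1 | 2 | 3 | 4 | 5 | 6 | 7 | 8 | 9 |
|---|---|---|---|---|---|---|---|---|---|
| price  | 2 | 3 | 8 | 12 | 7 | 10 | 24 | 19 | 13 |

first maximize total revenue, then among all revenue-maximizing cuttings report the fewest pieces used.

3

Build r[k] bottom-up: r[k] = max over allowed piece i of (p[i] + r[k−i]).
r[1] = 2
r[2] = 4  (first piece 1, then r[1]=2)
r[3] = 8
r[4] = 12
r[5] = 14  (first piece 1, then r[4]=12)
r[6] = 16  (first piece 1, then r[5]=14)
r[7] = 24
r[8] = 26  (first piece 1, then r[7]=24)
r[9] = 28  (first piece 1, then r[8]=26)
Maximum revenue is $28.
Now minimize piece count subject to staying optimal: for each k, pieces[k] = 1 + min over i with p[i]+r[k−i]=r[k] of pieces[k−i].
pieces[6] = 2
pieces[7] = 1
pieces[8] = 2
pieces[9] = 3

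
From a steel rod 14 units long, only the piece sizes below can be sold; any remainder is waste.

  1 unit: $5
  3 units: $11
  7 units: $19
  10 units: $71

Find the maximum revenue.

91

Build r[k] bottom-up: r[k] = max over allowed piece i of (p[i] + r[k−i]).
r[1] = 5
r[2] = 10  (first piece 1, then r[1]=5)
r[3] = 15  (first piece 1, then r[2]=10)
r[4] = 20  (first piece 1, then r[3]=15)
r[5] = 25  (first piece 1, then r[4]=20)
r[6] = 30  (first piece 1, then r[5]=25)
r[7] = 35  (first piece 1, then r[6]=30)
r[8] = 40  (first piece 1, then r[7]=35)
r[9] = 45  (first piece 1, then r[8]=40)
r[10] = 71
r[11] = 76  (first piece 1, then r[10]=71)
r[12] = 81  (first piece 1, then r[11]=76)
r[13] = 86  (first piece 1, then r[12]=81)
r[14] = 91  (first piece 1, then r[13]=86)
One optimal cutting: 10 + 1 + 1 + 1 + 1 → $91.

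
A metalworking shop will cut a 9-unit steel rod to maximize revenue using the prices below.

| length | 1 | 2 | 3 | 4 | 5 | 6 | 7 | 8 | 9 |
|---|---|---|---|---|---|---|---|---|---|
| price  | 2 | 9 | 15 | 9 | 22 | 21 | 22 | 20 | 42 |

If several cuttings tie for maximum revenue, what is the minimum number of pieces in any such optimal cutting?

Let r[k] be the best obtainable value from length k. For each k, try every first piece i and keep the best of price[i] + r[k−i].
r[1] = 2
r[2] = max(2+2, 9+0) = 9
r[3] = max(2+9, 9+2, 15+0) = 15
r[4] = max(2+15, 9+9, 15+2, 9+0) = 18
r[5] = max(2+18, 9+15, 15+9, 9+2, 22+0) = 24
r[6] = max(2+24, 9+18, 15+15, 9+9, 22+2, 21+0) = 30
r[7] = max(2+30, 9+24, 15+18, …, 21+2, 22+0) = 33
r[8] = max(2+33, 9+30, 15+24, …, 22+2, 20+0) = 39
r[9] = max(2+39, 9+33, 15+30, …, 20+2, 42+0) = 45
Maximum revenue is $45.
Now minimize piece count subject to staying optimal: for each k, pieces[k] = 1 + min over i with p[i]+r[k−i]=r[k] of pieces[k−i].
pieces[6] = 2
pieces[7] = 3
pieces[8] = 3
pieces[9] = 3

3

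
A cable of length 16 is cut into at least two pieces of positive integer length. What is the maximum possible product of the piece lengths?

324

Let m[k] be the best product for length k (with at least one cut). For each first piece i, the rest contributes max(k−i, m[k−i]).
m[2] = 1·max(1,0) = 1·1 = 1
m[3] = 1·max(2,1) = 1·2 = 2
m[4] = 2·max(2,1) = 2·2 = 4
m[5] = 2·max(3,2) = 2·3 = 6
m[6] = 3·max(3,2) = 3·3 = 9
m[7] = 2·max(5,6) = 2·6 = 12
m[8] = 2·max(6,9) = 2·9 = 18
m[9] = 3·max(6,9) = 3·9 = 27
m[10] = 2·max(8,18) = 2·18 = 36
m[11] = 2·max(9,27) = 2·27 = 54
m[12] = 3·max(9,27) = 3·27 = 81
m[13] = 2·max(11,54) = 2·54 = 108
m[14] = 2·max(12,81) = 2·81 = 162
m[15] = 3·max(12,81) = 3·81 = 243
m[16] = 2·max(14,162) = 2·162 = 324
One optimal split: 3 + 3 + 3 + 3 + 2 + 2; product 3·3·3·3·2·2 = 324.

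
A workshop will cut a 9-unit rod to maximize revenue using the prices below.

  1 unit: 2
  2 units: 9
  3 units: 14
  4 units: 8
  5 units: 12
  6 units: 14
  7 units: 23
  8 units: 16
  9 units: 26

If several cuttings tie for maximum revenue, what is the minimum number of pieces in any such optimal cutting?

Build r[k] bottom-up: r[k] = max over allowed piece i of (p[i] + r[k−i]).
r[1] = 2
r[2] = max(2+2, 9+0) = 9
r[3] = max(2+9, 9+2, 14+0) = 14
r[4] = max(2+14, 9+9, 14+2, 8+0) = 18
r[5] = max(2+18, 9+14, 14+9, 8+2, 12+0) = 23
r[6] = max(2+23, 9+18, 14+14, 8+9, 12+2, 14+0) = 28
r[7] = max(2+28, 9+23, 14+18, …, 14+2, 23+0) = 32
r[8] = max(2+32, 9+28, 14+23, …, 23+2, 16+0) = 37
r[9] = max(2+37, 9+32, 14+28, …, 16+2, 26+0) = 42
Maximum revenue is 42.
Now minimize piece count subject to staying optimal: for each k, pieces[k] = 1 + min over i with p[i]+r[k−i]=r[k] of pieces[k−i].
pieces[6] = 2
pieces[7] = 3
pieces[8] = 3
pieces[9] = 3

3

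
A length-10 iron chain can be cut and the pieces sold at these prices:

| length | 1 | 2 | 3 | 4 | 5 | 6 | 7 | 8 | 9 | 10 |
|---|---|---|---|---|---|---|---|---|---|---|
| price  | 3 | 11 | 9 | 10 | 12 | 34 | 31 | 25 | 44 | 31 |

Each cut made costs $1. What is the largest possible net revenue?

54

Let v[k] be the best obtainable value from length k. For each k, try every first piece i and keep the best of price[i] + v[k−i] minus the 1 cut fee when i<k.
v[1] = 3
v[2] = max(3+3-1, 11+0) = 11
v[3] = max(3+11-1, 11+3-1, 9+0) = 13
v[4] = max(3+13-1, 11+11-1, 9+3-1, 10+0) = 21
v[5] = max(3+21-1, 11+13-1, 9+11-1, 10+3-1, 12+0) = 23
v[6] = max(3+23-1, 11+21-1, 9+13-1, 10+11-1, 12+3-1, 34+0) = 34
v[7] = max(3+34-1, 11+23-1, 9+21-1, …, 34+3-1, 31+0) = 36
v[8] = max(3+36-1, 11+34-1, 9+23-1, …, 31+3-1, 25+0) = 44
v[9] = max(3+44-1, 11+36-1, 9+34-1, …, 25+3-1, 44+0) = 46
v[10] = max(3+46-1, 11+44-1, 9+36-1, …, 44+3-1, 31+0) = 54
One optimal plan: pieces 6 + 2 + 2 (2 cuts) → $56 − $2 = $54.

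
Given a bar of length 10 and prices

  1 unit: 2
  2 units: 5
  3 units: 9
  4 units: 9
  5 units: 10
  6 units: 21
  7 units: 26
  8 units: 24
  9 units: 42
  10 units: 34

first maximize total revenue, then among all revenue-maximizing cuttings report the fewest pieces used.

Build r[k] bottom-up: r[k] = max over allowed piece i of (p[i] + r[k−i]).
r[1] = 2
r[2] = max(2+2, 5+0) = 5
r[3] = max(2+5, 5+2, 9+0) = 9
r[4] = max(2+9, 5+5, 9+2, 9+0) = 11
r[5] = max(2+11, 5+9, 9+5, 9+2, 10+0) = 14
r[6] = max(2+14, 5+11, 9+9, 9+5, 10+2, 21+0) = 21
r[7] = max(2+21, 5+14, 9+11, …, 21+2, 26+0) = 26
r[8] = max(2+26, 5+21, 9+14, …, 26+2, 24+0) = 28
r[9] = max(2+28, 5+26, 9+21, …, 24+2, 42+0) = 42
r[10] = max(2+42, 5+28, 9+26, …, 42+2, 34+0) = 44
Maximum revenue is 44.
Now minimize piece count subject to staying optimal: for each k, pieces[k] = 1 + min over i with p[i]+r[k−i]=r[k] of pieces[k−i].
pieces[7] = 1
pieces[8] = 2
pieces[9] = 1
pieces[10] = 2

2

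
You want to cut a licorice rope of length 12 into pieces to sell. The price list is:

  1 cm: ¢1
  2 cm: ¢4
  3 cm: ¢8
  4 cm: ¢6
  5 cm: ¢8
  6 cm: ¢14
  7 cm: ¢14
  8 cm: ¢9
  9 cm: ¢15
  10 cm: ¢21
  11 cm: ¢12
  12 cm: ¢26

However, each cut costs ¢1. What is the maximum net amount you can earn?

Build net[k] bottom-up: net[k] = max over allowed piece i of (p[i] + net[k−i]) − 1 per cut.
net[1] = 1
net[2] = max(1+1-1, 4+0) = 4
net[3] = max(1+4-1, 4+1-1, 8+0) = 8
net[4] = max(1+8-1, 4+4-1, 8+1-1, 6+0) = 8
net[5] = max(1+8-1, 4+8-1, 8+4-1, 6+1-1, 8+0) = 11
net[6] = max(1+11-1, 4+8-1, 8+8-1, 6+4-1, 8+1-1, 14+0) = 15
net[7] = max(1+15-1, 4+11-1, 8+8-1, …, 14+1-1, 14+0) = 15
net[8] = max(1+15-1, 4+15-1, 8+11-1, …, 14+1-1, 9+0) = 18
net[9] = max(1+18-1, 4+15-1, 8+15-1, …, 9+1-1, 15+0) = 22
net[10] = max(1+22-1, 4+18-1, 8+15-1, …, 15+1-1, 21+0) = 22
net[11] = max(1+22-1, 4+22-1, 8+18-1, …, 21+1-1, 12+0) = 25
net[12] = max(1+25-1, 4+22-1, 8+22-1, …, 12+1-1, 26+0) = 29
One optimal plan: pieces 3 + 3 + 3 + 3 (3 cuts) → ¢32 − ¢3 = ¢29.

29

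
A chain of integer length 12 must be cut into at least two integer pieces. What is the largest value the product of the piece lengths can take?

81

Define P[k] = max over 1≤i<k of i · max(k−i, P[k−i]); the inner max lets the remainder stay uncut if that's better.
Small cases: P[2]=1, P[3]=2, P[4]=4, P[5]=6.
P[6] = 3×max(3,2) = 3×3 = 9
P[7] = 2×max(5,6) = 2×6 = 12
P[8] = 2×max(6,9) = 2×9 = 18
P[9] = 3×max(6,9) = 3×9 = 27
P[10] = 2×max(8,18) = 2×18 = 36
P[11] = 2×max(9,27) = 2×27 = 54
P[12] = 3×max(9,27) = 3×27 = 81
One optimal split: 3 + 3 + 3 + 3; product 3×3×3×3 = 81.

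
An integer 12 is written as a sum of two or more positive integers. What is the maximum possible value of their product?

81

Define m[k] = max over 1≤i<k of i · max(k−i, m[k−i]); the inner max lets the remainder stay uncut if that's better.
m[2] = 1·max(1,0) = 1·1 = 1
m[3] = 1·max(2,1) = 1·2 = 2
m[4] = 2·max(2,1) = 2·2 = 4
m[5] = 2·max(3,2) = 2·3 = 6
m[6] = 3·max(3,2) = 3·3 = 9
m[7] = 2·max(5,6) = 2·6 = 12
m[8] = 2·max(6,9) = 2·9 = 18
m[9] = 3·max(6,9) = 3·9 = 27
m[10] = 2·max(8,18) = 2·18 = 36
m[11] = 2·max(9,27) = 2·27 = 54
m[12] = 3·max(9,27) = 3·27 = 81
One optimal split: 3 + 3 + 3 + 3; product 3·3·3·3 = 81.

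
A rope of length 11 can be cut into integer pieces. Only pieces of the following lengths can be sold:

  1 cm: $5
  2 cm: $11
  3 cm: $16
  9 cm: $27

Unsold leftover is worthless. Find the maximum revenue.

60

Let f[k] be the best obtainable value from length k. For each k, try every first piece i and keep the best of price[i] + f[k−i].
f[1] = 5
f[2] = 11
f[3] = 16  (first piece 1, then f[2]=11)
f[4] = 22  (first piece 2, then f[2]=11)
f[5] = 27  (first piece 1, then f[4]=22)
f[6] = 33  (first piece 2, then f[4]=22)
f[7] = 38  (first piece 1, then f[6]=33)
f[8] = 44  (first piece 2, then f[6]=33)
f[9] = 49  (first piece 1, then f[8]=44)
f[10] = 55  (first piece 2, then f[8]=44)
f[11] = 60  (first piece 1, then f[10]=55)
One optimal cutting: 2 + 2 + 2 + 2 + 2 + 1 → $60.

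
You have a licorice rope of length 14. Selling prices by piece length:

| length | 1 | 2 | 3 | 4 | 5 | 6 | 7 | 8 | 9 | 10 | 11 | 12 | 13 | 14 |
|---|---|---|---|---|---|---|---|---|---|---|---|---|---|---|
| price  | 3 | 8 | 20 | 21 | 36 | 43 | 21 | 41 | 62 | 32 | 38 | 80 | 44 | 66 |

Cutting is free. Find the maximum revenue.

Let best[k] be the best obtainable value from length k. For each k, try every first piece i and keep the best of price[i] + best[k−i].
best[1] = 3
best[2] = 8
best[3] = 20
best[4] = 23  (first piece 1, then best[3]=20)
best[5] = 36
best[6] = 43
best[7] = 46  (first piece 1, then best[6]=43)
best[8] = 56  (first piece 3, then best[5]=36)
best[9] = 63  (first piece 3, then best[6]=43)
best[10] = 72  (first piece 5, then best[5]=36)
best[11] = 79  (first piece 5, then best[6]=43)
best[12] = 86  (first piece 6, then best[6]=43)
best[13] = 92  (first piece 3, then best[10]=72)
best[14] = 99  (first piece 3, then best[11]=79)
One optimal cutting: 6 + 5 + 3 → ¢43 + ¢36 + ¢20 = ¢99.

99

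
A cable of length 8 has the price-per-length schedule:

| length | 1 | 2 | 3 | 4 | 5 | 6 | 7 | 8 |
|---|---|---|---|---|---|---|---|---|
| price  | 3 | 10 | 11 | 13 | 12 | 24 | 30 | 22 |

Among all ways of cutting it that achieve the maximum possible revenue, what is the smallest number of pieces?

4

Build r[k] bottom-up: r[k] = max over allowed piece i of (p[i] + r[k−i]).
r[1] = 3
r[2] = 10
r[3] = 13  (first piece 1, then r[2]=10)
r[4] = 20  (first piece 2, then r[2]=10)
r[5] = 23  (first piece 1, then r[4]=20)
r[6] = 30  (first piece 2, then r[4]=20)
r[7] = 33  (first piece 1, then r[6]=30)
r[8] = 40  (first piece 2, then r[6]=30)
Maximum revenue is €40.
Now minimize piece count subject to staying optimal: for each k, pieces[k] = 1 + min over i with p[i]+r[k−i]=r[k] of pieces[k−i].
pieces[5] = 3
pieces[6] = 3
pieces[7] = 4
pieces[8] = 4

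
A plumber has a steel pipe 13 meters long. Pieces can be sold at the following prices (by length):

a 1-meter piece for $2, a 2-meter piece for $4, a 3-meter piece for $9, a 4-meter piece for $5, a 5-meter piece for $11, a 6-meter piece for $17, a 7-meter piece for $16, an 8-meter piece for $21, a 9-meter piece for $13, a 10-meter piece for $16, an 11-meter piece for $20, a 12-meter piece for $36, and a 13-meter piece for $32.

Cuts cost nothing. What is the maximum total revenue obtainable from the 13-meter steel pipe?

Let r[k] be the best obtainable value from length k. For each k, try every first piece i and keep the best of price[i] + r[k−i].
r[1] = 2
r[2] = 4  (first piece 1, then r[1]=2)
r[3] = 9
r[4] = 11  (first piece 1, then r[3]=9)
r[5] = 13  (first piece 1, then r[4]=11)
r[6] = 18  (first piece 3, then r[3]=9)
r[7] = 20  (first piece 1, then r[6]=18)
r[8] = 22  (first piece 1, then r[7]=20)
r[9] = 27  (first piece 3, then r[6]=18)
r[10] = 29  (first piece 1, then r[9]=27)
r[11] = 31  (first piece 1, then r[10]=29)
r[12] = 36  (first piece 3, then r[9]=27)
r[13] = 38  (first piece 1, then r[12]=36)
One optimal cutting: 3 + 3 + 3 + 3 + 1 → $9 + $9 + $9 + $9 + $2 = $38.

38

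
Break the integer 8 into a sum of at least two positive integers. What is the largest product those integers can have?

Let m[k] be the best product for length k (with at least one cut). For each first piece i, the rest contributes max(k−i, m[k−i]).
m[2] = 1×max(1,0) = 1×1 = 1
m[3] = max(1×2, 2×1) = 2
m[4] = max(1×3, 2×2, 3×1) = 4
m[5] = max(1×4, 2×3, 3×2, 4×1) = 6
m[6] = max(1×6, 2×4, 3×3, 4×2, 5×1) = 9
m[7] = max(1×9, 2×6, 3×4, 4×3, 5×2, 6×1) = 12
m[8] = max(1×12, 2×9, 3×6, …, 6×2, 7×1) = 18
One optimal split: 3 + 3 + 2; product 3×3×2 = 18.

18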